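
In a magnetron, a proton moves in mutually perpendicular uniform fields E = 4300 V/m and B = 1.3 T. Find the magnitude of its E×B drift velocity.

v_d ≈ 3300 m/s

In crossed fields the guiding centre drifts at v_d = |E×B|/B² = E/B, independent of charge and mass.
v_d = 4300/1.3 = 3300 m/s.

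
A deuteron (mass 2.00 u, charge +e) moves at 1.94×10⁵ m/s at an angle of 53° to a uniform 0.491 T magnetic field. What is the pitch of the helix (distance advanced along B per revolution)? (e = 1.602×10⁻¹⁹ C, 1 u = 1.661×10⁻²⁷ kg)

p ≈ 0.0310 m

v∥ = v cosθ = 1.94×10⁵·cos53° ≈ 1.168×10⁵ m/s.
T = 2πm/(|q|B) = 2π(3.322×10⁻²⁷)/((1.602×10⁻¹⁹)(0.491)) ≈ 2.654×10⁻⁷ s.
pitch = v∥ T = (1.168×10⁵)(2.654×10⁻⁷) ≈ 0.0310 m.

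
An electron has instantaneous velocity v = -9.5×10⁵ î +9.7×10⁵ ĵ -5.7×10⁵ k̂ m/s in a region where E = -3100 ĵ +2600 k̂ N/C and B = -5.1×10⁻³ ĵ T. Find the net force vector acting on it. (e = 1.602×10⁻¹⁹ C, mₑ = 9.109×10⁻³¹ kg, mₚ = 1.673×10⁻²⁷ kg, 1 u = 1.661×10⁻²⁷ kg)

F ≈ (4.66×10⁻¹⁶, 4.97×10⁻¹⁶, -1.19×10⁻¹⁵) N

v×B = (-2910, 0, 4840) N/C.
E + v×B = (-2910, -3100, 7440) N/C.
F = q(E + v×B) = (−1.602×10⁻¹⁹ C)·(-2910, -3100, 7440) = (4.66×10⁻¹⁶, 4.97×10⁻¹⁶, -1.19×10⁻¹⁵) N.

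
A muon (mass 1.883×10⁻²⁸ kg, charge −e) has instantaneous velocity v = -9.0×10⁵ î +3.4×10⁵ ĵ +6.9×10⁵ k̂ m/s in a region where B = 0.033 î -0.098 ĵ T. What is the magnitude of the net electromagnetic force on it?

v×B = (6.76×10⁴, 2.28×10⁴, 7.70×10⁴) N/C.
F = q v×B = (−1.602×10⁻¹⁹ C)·(6.76×10⁴, 2.28×10⁴, 7.70×10⁴) = (-1.08×10⁻¹⁴, -3.65×10⁻¹⁵, -1.23×10⁻¹⁴) N.
|F| = 1.68×10⁻¹⁴ N.

|F| ≈ 1.68×10⁻¹⁴ N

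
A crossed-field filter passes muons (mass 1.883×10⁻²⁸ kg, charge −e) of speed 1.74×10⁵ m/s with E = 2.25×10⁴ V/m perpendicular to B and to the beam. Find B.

Balance of forces in the selector: qE = qvB ⇒ B = E/v.
B = 2.25×10⁴/1.74×10⁵ = 0.129 T.

B = 0.129 T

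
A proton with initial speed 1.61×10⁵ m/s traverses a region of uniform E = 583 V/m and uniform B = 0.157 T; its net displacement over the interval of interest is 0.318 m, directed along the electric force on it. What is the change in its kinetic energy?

ΔKE ≈ 2.97×10⁻¹⁷ J

The magnetic force is always ⟂ v and does no work; only the electric force changes KE.
ΔKE = F_E · d = |q|E d = (1.602×10⁻¹⁹)(583)(0.318) ≈ 2.97×10⁻¹⁷ J.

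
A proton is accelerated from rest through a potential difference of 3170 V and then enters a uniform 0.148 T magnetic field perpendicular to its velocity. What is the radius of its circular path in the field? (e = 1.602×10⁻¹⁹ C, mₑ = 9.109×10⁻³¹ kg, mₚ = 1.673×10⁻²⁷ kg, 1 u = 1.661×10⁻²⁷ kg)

r ≈ 0.0550 m

Acceleration: |q|V = ½mv² ⇒ v = √(2|q|V/m) = √(2·1.602×10⁻¹⁹·3170/1.673×10⁻²⁷) ≈ 7.792×10⁵ m/s.
In the field: r = mv/(|q|B) = (1.673×10⁻²⁷)(7.792×10⁵)/((1.602×10⁻¹⁹)(0.148)) ≈ 0.0550 m.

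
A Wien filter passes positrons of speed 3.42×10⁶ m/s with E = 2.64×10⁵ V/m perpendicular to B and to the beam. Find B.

Balance of forces in the selector: qE = qvB ⇒ B = E/v.
B = 2.64×10⁵/3.42×10⁶ = 0.0772 T.

B = 0.0772 T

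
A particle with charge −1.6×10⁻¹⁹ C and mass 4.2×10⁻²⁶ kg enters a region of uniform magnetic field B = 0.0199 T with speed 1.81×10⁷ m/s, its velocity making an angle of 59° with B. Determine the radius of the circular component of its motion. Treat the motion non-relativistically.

r ≈ 205 m

v⊥ = v sinθ = 1.81×10⁷·sin59° ≈ 1.551×10⁷ m/s.
r = m v⊥/(|q|B) = (4.2×10⁻²⁶)(1.551×10⁷)/((1.6×10⁻¹⁹)(0.0199)) ≈ 205 m.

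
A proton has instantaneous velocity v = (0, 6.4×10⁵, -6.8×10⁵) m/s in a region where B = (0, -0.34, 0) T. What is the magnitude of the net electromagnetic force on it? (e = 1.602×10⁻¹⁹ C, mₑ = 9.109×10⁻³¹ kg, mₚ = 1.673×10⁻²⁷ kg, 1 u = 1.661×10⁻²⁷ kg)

|F| ≈ 3.70×10⁻¹⁴ N

v×B = (-2.31×10⁵, 0, 0) N/C.
F = q v×B = (1.602×10⁻¹⁹ C)·(-2.31×10⁵, 0, 0) = (-3.70×10⁻¹⁴, 0, 0) N.
|F| = 3.70×10⁻¹⁴ N.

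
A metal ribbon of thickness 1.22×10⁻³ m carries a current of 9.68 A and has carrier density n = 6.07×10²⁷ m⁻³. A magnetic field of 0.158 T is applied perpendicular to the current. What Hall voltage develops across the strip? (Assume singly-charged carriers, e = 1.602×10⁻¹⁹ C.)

V_H ≈ 1.29×10⁻⁶ V

V_H = IB/(n e t).
V_H = (9.68)(0.158)/((6.07×10²⁷)(1.602×10⁻¹⁹)(1.22×10⁻³)) ≈ 1.29×10⁻⁶ V.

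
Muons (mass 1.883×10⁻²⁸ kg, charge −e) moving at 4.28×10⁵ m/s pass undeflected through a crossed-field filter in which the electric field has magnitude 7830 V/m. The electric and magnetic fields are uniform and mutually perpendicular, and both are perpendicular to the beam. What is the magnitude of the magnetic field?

Balance of forces in the selector: qE = qvB ⇒ B = E/v.
B = 7830/4.28×10⁵ = 0.0183 T.

B = 0.0183 T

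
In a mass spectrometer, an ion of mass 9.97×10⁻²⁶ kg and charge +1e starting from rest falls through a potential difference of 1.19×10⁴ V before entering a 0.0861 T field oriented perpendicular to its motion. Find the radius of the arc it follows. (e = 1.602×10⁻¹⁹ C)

r ≈ 1.41 m

Acceleration: |q|V = ½mv² ⇒ v = √(2|q|V/m) = √(2·1.602×10⁻¹⁹·1.19×10⁴/9.97×10⁻²⁶) ≈ 1.956×10⁵ m/s.
In the field: r = mv/(|q|B) = (9.97×10⁻²⁶)(1.956×10⁵)/((1.602×10⁻¹⁹)(0.0861)) ≈ 1.41 m.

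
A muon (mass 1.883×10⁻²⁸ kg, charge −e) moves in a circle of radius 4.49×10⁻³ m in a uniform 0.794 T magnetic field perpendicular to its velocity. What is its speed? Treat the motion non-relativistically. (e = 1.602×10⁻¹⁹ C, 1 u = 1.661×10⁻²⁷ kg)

v ≈ 3.03×10⁶ m/s

From |q|vB = mv²/r, v = |q|Br/m.
v = (1.602×10⁻¹⁹)(0.794)(4.49×10⁻³)/1.883×10⁻²⁸ ≈ 3.03×10⁶ m/s.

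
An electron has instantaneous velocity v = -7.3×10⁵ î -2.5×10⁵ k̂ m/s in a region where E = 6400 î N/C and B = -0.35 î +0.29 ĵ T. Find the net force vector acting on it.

v×B = (7.25×10⁴, 8.75×10⁴, -2.12×10⁵) N/C.
E + v×B = (7.89×10⁴, 8.75×10⁴, -2.12×10⁵) N/C.
F = q(E + v×B) = (−1.602×10⁻¹⁹ C)·(7.89×10⁴, 8.75×10⁴, -2.12×10⁵) = (-1.26×10⁻¹⁴, -1.40×10⁻¹⁴, 3.39×10⁻¹⁴) N.

F ≈ (-1.26×10⁻¹⁴, -1.40×10⁻¹⁴, 3.39×10⁻¹⁴) N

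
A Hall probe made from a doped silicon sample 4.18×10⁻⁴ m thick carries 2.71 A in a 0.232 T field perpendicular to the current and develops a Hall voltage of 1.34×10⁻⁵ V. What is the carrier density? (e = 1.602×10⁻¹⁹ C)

From V_H = IB/(n e t), n = IB/(V_H e t).
n = (2.71)(0.232)/((1.34×10⁻⁵)(1.602×10⁻¹⁹)(4.18×10⁻⁴)) ≈ 7.01×10²⁶ m⁻³.

n ≈ 7.01×10²⁶ m⁻³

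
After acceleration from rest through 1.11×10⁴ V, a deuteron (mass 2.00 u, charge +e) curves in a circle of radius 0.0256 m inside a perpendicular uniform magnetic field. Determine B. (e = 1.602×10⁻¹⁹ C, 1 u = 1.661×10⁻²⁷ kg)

v = √(2|q|V/m) = √(2·1.602×10⁻¹⁹·1.11×10⁴/3.322×10⁻²⁷) ≈ 1.035×10⁶ m/s.
B = mv/(|q|r) = (3.322×10⁻²⁷)(1.035×10⁶)/((1.602×10⁻¹⁹)(0.0256)) ≈ 0.838 T.

B ≈ 0.838 T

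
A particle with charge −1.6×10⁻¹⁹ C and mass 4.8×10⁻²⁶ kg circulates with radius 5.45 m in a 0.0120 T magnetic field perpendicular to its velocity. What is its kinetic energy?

KE ≈ 7120 eV

v = |q|Br/m, then KE = ½mv² = (qBr)²/(2m).
v = (1.6×10⁻¹⁹)(0.0120)(5.45)/4.8×10⁻²⁶ ≈ 2.180×10⁵ m/s.
KE = ½(4.8×10⁻²⁶)(2.180×10⁵)² ≈ 1.14×10⁻¹⁵ J = 7120 eV.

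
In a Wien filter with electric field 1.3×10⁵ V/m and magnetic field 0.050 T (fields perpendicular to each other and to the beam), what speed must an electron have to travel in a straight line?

Straight-line motion ⇒ electric and magnetic forces cancel, so E = vB.
v = E/B = 1.3×10⁵/0.050 = 2.6×10⁶ m/s.
The result is independent of the particle's charge and mass.

v = 2.6×10⁶ m/s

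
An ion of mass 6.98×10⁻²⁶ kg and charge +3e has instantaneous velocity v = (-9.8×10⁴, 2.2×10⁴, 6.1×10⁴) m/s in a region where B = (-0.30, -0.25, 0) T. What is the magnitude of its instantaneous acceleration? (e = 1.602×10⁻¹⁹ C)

v×B = (1.52×10⁴, -1.83×10⁴, 3.11×10⁴) N/C.
F = q v×B = (4.806×10⁻¹⁹ C)·(1.52×10⁴, -1.83×10⁴, 3.11×10⁴) = (7.33×10⁻¹⁵, -8.79×10⁻¹⁵, 1.49×10⁻¹⁴) N.
|a| = |F|/m = 1.883×10⁻¹⁴/6.98×10⁻²⁶ ≈ 2.70×10¹¹ m/s².

|a| ≈ 2.70×10¹¹ m/s²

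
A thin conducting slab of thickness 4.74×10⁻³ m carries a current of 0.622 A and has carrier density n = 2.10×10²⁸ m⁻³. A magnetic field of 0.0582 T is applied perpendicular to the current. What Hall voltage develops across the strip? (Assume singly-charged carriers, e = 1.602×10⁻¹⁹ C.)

V_H = IB/(n e t).
V_H = (0.622)(0.0582)/((2.10×10²⁸)(1.602×10⁻¹⁹)(4.74×10⁻³)) ≈ 2.27×10⁻⁹ V.

V_H ≈ 2.27×10⁻⁹ V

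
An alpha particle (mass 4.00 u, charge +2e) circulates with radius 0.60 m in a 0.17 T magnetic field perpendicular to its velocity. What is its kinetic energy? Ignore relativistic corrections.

v = |q|Br/m, then KE = ½mv² = (qBr)²/(2m).
v = (3.204×10⁻¹⁹)(0.17)(0.60)/6.644×10⁻²⁷ ≈ 4.919×10⁶ m/s.
KE = ½(6.644×10⁻²⁷)(4.919×10⁶)² ≈ 8.0×10⁻¹⁴ J = 5.0×10⁵ eV.

KE ≈ 5.0×10⁵ eV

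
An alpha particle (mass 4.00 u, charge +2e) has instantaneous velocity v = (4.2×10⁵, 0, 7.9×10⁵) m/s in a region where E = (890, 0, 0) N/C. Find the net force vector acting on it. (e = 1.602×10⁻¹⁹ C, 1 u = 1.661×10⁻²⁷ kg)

Only an electric field acts, so F = qE = (3.204×10⁻¹⁹ C)·(890, 0, 0) = (2.85×10⁻¹⁶, 0, 0) N.

F ≈ (2.85×10⁻¹⁶, 0, 0) N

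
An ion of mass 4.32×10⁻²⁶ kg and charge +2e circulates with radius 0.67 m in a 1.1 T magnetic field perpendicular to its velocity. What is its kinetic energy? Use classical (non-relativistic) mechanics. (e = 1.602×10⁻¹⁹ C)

KE ≈ 6.5×10⁻¹³ J

v = |q|Br/m, then KE = ½mv² = (qBr)²/(2m).
v = (3.204×10⁻¹⁹)(1.1)(0.67)/4.32×10⁻²⁶ ≈ 5.466×10⁶ m/s.
KE = ½(4.32×10⁻²⁶)(5.466×10⁶)² ≈ 6.5×10⁻¹³ J.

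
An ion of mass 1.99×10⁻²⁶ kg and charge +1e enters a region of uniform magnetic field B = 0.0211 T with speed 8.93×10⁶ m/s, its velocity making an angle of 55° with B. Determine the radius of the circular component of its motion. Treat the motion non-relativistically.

r ≈ 43.1 m

v⊥ = v sinθ = 8.93×10⁶·sin55° ≈ 7.315×10⁶ m/s.
r = m v⊥/(|q|B) = (1.99×10⁻²⁶)(7.315×10⁶)/((1.602×10⁻¹⁹)(0.0211)) ≈ 43.1 m.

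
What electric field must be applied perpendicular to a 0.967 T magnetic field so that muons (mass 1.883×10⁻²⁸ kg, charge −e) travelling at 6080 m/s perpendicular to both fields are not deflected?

For straight-line motion qE = qvB, so E = vB.
E = 6080 × 0.967 = 5880 V/m.

E = 5880 V/m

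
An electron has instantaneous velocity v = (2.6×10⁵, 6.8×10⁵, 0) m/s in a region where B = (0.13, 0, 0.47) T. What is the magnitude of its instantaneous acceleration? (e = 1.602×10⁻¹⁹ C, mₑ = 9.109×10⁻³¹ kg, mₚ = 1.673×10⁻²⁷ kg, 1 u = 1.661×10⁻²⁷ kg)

v×B = (3.20×10⁵, -1.22×10⁵, -8.84×10⁴) N/C.
F = q v×B = (−1.602×10⁻¹⁹ C)·(3.20×10⁵, -1.22×10⁵, -8.84×10⁴) = (-5.12×10⁻¹⁴, 1.96×10⁻¹⁴, 1.42×10⁻¹⁴) N.
|a| = |F|/m = 5.661×10⁻¹⁴/9.109×10⁻³¹ ≈ 6.22×10¹⁶ m/s².

|a| ≈ 6.22×10¹⁶ m/s²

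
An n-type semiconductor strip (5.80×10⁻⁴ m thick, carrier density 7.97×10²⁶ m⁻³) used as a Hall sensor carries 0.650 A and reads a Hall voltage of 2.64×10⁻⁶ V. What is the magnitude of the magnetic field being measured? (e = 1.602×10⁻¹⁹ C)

From V_H = IB/(n e t), B = V_H n e t / I.
B = (2.64×10⁻⁶)(7.97×10²⁶)(1.602×10⁻¹⁹)(5.80×10⁻⁴)/0.650 ≈ 0.301 T.

B ≈ 0.301 T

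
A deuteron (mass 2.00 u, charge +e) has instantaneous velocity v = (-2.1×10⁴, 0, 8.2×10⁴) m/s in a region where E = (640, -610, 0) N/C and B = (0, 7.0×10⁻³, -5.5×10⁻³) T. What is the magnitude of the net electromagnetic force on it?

v×B = (-574, -116, -147) N/C.
E + v×B = (66.0, -726, -147) N/C.
F = q(E + v×B) = (1.602×10⁻¹⁹ C)·(66.0, -726, -147) = (1.06×10⁻¹⁷, -1.16×10⁻¹⁶, -2.35×10⁻¹⁷) N.
|F| = 1.19×10⁻¹⁶ N.

|F| ≈ 1.19×10⁻¹⁶ N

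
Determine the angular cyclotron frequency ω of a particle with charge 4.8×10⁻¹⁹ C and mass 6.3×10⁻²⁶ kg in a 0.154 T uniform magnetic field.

ω = |q|B/m.
ω = (4.8×10⁻¹⁹)(0.154)/6.3×10⁻²⁶ ≈ 1.17×10⁶ rad/s.

ω ≈ 1.17×10⁶ rad/s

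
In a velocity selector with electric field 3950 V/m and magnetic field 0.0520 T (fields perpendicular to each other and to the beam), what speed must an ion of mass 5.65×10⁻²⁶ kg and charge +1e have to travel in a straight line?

v = 7.60×10⁴ m/s

For undeflected motion the electric and magnetic forces balance: qE = qvB.
v = E/B = 3950/0.0520 = 7.60×10⁴ m/s.
The result is independent of the particle's charge and mass.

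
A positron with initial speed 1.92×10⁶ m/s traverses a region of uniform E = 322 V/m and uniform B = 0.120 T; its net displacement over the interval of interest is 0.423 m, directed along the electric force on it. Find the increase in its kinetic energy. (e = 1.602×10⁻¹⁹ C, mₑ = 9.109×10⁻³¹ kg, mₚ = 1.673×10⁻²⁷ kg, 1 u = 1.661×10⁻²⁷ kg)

ΔKE ≈ 2.18×10⁻¹⁷ J

The magnetic force is always ⟂ v and does no work; only the electric force changes KE.
ΔKE = F_E · d = |q|E d = (1.602×10⁻¹⁹)(322)(0.423) ≈ 2.18×10⁻¹⁷ J.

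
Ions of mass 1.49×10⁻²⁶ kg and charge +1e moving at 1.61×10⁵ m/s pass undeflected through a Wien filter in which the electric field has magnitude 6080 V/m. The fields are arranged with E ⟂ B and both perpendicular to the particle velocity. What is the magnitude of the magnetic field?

B = 0.0378 T

Balance of forces in the selector: qE = qvB ⇒ B = E/v.
B = 6080/1.61×10⁵ = 0.0378 T.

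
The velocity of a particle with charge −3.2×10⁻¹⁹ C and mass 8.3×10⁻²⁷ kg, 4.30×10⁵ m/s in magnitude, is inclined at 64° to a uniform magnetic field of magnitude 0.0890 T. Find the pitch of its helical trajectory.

v∥ = v cosθ = 4.30×10⁵·cos64° ≈ 1.885×10⁵ m/s.
T = 2πm/(|q|B) = 2π(8.3×10⁻²⁷)/((3.2×10⁻¹⁹)(0.0890)) ≈ 1.831×10⁻⁶ s.
pitch = v∥ T = (1.885×10⁵)(1.831×10⁻⁶) ≈ 0.345 m.

p ≈ 0.345 m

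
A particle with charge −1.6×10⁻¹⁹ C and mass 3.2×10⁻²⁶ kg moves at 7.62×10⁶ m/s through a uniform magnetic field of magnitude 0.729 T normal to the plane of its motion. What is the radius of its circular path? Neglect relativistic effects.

r ≈ 2.09 m

The magnetic force provides the centripetal force: |q|vB = mv²/r.
r = mv/(|q|B) = (3.2×10⁻²⁶)(7.62×10⁶)/((1.6×10⁻¹⁹)(0.729)) ≈ 2.09 m.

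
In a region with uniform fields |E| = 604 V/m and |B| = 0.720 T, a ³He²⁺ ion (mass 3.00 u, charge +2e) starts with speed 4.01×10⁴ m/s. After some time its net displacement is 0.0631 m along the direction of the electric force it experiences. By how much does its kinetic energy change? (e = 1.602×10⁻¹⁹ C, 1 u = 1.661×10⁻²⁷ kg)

The magnetic force is always ⟂ v and does no work; only the electric force changes KE.
ΔKE = F_E · d = |q|E d = (3.204×10⁻¹⁹)(604)(0.0631) ≈ 1.22×10⁻¹⁷ J.

ΔKE ≈ 1.22×10⁻¹⁷ J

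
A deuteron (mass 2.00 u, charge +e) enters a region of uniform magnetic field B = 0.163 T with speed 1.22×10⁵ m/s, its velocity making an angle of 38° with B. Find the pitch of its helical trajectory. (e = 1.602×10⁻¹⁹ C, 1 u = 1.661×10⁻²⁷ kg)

v∥ = v cosθ = 1.22×10⁵·cos38° ≈ 9.614×10⁴ m/s.
T = 2πm/(|q|B) = 2π(3.322×10⁻²⁷)/((1.602×10⁻¹⁹)(0.163)) ≈ 7.993×10⁻⁷ s.
pitch = v∥ T = (9.614×10⁴)(7.993×10⁻⁷) ≈ 0.0768 m.

p ≈ 0.0768 m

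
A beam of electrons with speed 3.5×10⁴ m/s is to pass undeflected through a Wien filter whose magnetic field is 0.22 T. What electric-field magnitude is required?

For straight-line motion qE = qvB, so E = vB.
E = 3.5×10⁴ × 0.22 = 7700 V/m.

E = 7700 V/m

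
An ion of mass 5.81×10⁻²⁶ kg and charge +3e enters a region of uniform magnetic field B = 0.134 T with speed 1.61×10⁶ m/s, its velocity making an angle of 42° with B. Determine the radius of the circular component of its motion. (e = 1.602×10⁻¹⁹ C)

r ≈ 0.972 m

v⊥ = v sinθ = 1.61×10⁶·sin42° ≈ 1.077×10⁶ m/s.
r = m v⊥/(|q|B) = (5.81×10⁻²⁶)(1.077×10⁶)/((4.806×10⁻¹⁹)(0.134)) ≈ 0.972 m.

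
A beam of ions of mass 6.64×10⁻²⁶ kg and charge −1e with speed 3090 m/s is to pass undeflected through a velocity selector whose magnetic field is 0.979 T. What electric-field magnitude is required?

E = 3030 V/m

For straight-line motion qE = qvB, so E = vB.
E = 3090 × 0.979 = 3030 V/m.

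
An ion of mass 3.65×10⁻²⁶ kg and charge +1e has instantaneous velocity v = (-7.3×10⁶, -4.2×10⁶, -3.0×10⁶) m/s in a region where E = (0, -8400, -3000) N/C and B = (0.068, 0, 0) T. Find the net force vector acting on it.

F ≈ (0, -3.40×10⁻¹⁴, 4.53×10⁻¹⁴) N

v×B = (0, -2.04×10⁵, 2.86×10⁵) N/C.
E + v×B = (0, -2.12×10⁵, 2.83×10⁵) N/C.
F = q(E + v×B) = (1.602×10⁻¹⁹ C)·(0, -2.12×10⁵, 2.83×10⁵) = (0, -3.40×10⁻¹⁴, 4.53×10⁻¹⁴) N.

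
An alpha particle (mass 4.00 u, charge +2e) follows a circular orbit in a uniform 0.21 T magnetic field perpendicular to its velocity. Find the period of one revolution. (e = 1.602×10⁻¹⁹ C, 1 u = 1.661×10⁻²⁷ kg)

T ≈ 6.2×10⁻⁷ s

The cyclotron period depends only on m, q, B: T = 2πm/(|q|B).
T = 2π(6.644×10⁻²⁷)/((3.204×10⁻¹⁹)(0.21)) ≈ 6.2×10⁻⁷ s.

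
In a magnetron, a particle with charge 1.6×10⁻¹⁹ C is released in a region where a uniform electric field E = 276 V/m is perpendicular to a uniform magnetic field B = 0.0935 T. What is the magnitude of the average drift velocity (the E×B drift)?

In crossed fields the guiding centre drifts at v_d = |E×B|/B² = E/B, independent of charge and mass.
v_d = 276/0.0935 = 2950 m/s.

v_d ≈ 2950 m/s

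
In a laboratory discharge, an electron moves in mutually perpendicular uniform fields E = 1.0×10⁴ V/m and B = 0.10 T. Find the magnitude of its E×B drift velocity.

v_d ≈ 1.0×10⁵ m/s

The steady drift has the magnetic force balancing the electric force, so v_d = E/B.
v_d = 1.0×10⁴/0.10 = 1.0×10⁵ m/s.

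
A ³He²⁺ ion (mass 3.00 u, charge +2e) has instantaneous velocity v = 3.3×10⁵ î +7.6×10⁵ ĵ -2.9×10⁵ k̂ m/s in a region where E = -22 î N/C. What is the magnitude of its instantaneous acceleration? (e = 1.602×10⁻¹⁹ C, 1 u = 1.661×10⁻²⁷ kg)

|a| ≈ 1.41×10⁹ m/s²

Only an electric field acts, so F = qE = (3.204×10⁻¹⁹ C)·(-22.0, 0, 0) = (-7.05×10⁻¹⁸, 0, 0) N.
|a| = |F|/m = 7.049×10⁻¹⁸/4.983×10⁻²⁷ ≈ 1.41×10⁹ m/s².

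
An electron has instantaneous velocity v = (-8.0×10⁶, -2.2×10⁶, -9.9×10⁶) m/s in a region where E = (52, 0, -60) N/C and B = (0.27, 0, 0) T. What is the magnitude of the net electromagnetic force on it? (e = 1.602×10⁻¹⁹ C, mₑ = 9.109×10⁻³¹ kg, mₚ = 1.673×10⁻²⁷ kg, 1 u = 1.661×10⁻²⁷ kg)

|F| ≈ 4.39×10⁻¹³ N

v×B = (0, -2.67×10⁶, 5.94×10⁵) N/C.
E + v×B = (52.0, -2.67×10⁶, 5.94×10⁵) N/C.
F = q(E + v×B) = (−1.602×10⁻¹⁹ C)·(52.0, -2.67×10⁶, 5.94×10⁵) = (-8.33×10⁻¹⁸, 4.28×10⁻¹³, -9.51×10⁻¹⁴) N.
|F| = 4.39×10⁻¹³ N.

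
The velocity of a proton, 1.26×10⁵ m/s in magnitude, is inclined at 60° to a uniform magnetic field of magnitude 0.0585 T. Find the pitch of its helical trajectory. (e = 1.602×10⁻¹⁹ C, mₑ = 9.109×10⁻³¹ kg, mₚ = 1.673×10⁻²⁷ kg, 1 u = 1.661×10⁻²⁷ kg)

v∥ = v cosθ = 1.26×10⁵·cos60° ≈ 6.300×10⁴ m/s.
T = 2πm/(|q|B) = 2π(1.673×10⁻²⁷)/((1.602×10⁻¹⁹)(0.0585)) ≈ 1.122×10⁻⁶ s.
pitch = v∥ T = (6.300×10⁴)(1.122×10⁻⁶) ≈ 0.0707 m.

p ≈ 0.0707 m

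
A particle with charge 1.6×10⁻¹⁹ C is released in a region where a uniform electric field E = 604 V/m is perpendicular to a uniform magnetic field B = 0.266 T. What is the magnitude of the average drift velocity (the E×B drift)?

The E×B drift speed is v_d = E/B.
v_d = 604/0.266 = 2270 m/s.

v_d ≈ 2270 m/s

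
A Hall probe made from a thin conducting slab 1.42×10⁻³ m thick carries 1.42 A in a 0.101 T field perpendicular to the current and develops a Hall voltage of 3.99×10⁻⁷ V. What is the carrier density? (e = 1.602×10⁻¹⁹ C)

From V_H = IB/(n e t), n = IB/(V_H e t).
n = (1.42)(0.101)/((3.99×10⁻⁷)(1.602×10⁻¹⁹)(1.42×10⁻³)) ≈ 1.58×10²⁷ m⁻³.

n ≈ 1.58×10²⁷ m⁻³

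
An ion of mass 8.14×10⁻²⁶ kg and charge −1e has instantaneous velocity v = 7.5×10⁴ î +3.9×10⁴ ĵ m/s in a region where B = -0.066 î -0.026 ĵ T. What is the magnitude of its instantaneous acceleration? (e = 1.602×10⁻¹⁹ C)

v×B = (0, 0, 624) N/C.
F = q v×B = (−1.602×10⁻¹⁹ C)·(0, 0, 624) = (0, 0, -1.00×10⁻¹⁶) N.
|a| = |F|/m = 9.996×10⁻¹⁷/8.14×10⁻²⁶ ≈ 1.23×10⁹ m/s².

|a| ≈ 1.23×10⁹ m/s²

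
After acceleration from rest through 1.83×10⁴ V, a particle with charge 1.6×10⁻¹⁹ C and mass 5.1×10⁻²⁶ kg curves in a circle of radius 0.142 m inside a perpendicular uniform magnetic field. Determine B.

B ≈ 0.761 T

v = √(2|q|V/m) = √(2·1.6×10⁻¹⁹·1.83×10⁴/5.1×10⁻²⁶) ≈ 3.389×10⁵ m/s.
B = mv/(|q|r) = (5.1×10⁻²⁶)(3.389×10⁵)/((1.6×10⁻¹⁹)(0.142)) ≈ 0.761 T.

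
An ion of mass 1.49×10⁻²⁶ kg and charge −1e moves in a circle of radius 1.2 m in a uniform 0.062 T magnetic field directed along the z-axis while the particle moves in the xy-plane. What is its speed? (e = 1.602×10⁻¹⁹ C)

From |q|vB = mv²/r, v = |q|Br/m.
v = (1.602×10⁻¹⁹)(0.062)(1.2)/1.49×10⁻²⁶ ≈ 8.0×10⁵ m/s.

v ≈ 8.0×10⁵ m/s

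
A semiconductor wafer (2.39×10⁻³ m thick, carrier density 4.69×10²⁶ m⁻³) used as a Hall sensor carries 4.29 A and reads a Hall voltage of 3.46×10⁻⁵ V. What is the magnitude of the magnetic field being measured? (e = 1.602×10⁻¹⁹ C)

B ≈ 1.45 T

From V_H = IB/(n e t), B = V_H n e t / I.
B = (3.46×10⁻⁵)(4.69×10²⁶)(1.602×10⁻¹⁹)(2.39×10⁻³)/4.29 ≈ 1.45 T.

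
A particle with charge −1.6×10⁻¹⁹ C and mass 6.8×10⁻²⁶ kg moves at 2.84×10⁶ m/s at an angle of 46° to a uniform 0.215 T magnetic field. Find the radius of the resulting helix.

r ≈ 4.04 m

v⊥ = v sinθ = 2.84×10⁶·sin46° ≈ 2.043×10⁶ m/s.
r = m v⊥/(|q|B) = (6.8×10⁻²⁶)(2.043×10⁶)/((1.6×10⁻¹⁹)(0.215)) ≈ 4.04 m.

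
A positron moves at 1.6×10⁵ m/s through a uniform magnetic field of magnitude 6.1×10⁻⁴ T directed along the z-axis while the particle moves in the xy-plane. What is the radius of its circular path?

The magnetic force provides the centripetal force: |q|vB = mv²/r.
r = mv/(|q|B) = (9.109×10⁻³¹)(1.6×10⁵)/((1.602×10⁻¹⁹)(6.1×10⁻⁴)) ≈ 1.5×10⁻³ m.

r ≈ 1.5×10⁻³ m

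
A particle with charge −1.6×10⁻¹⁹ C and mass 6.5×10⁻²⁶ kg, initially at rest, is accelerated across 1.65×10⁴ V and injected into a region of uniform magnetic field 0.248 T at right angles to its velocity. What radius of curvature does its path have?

Acceleration: |q|V = ½mv² ⇒ v = √(2|q|V/m) = √(2·1.6×10⁻¹⁹·1.65×10⁴/6.5×10⁻²⁶) ≈ 2.850×10⁵ m/s.
In the field: r = mv/(|q|B) = (6.5×10⁻²⁶)(2.850×10⁵)/((1.6×10⁻¹⁹)(0.248)) ≈ 0.467 m.

r ≈ 0.467 m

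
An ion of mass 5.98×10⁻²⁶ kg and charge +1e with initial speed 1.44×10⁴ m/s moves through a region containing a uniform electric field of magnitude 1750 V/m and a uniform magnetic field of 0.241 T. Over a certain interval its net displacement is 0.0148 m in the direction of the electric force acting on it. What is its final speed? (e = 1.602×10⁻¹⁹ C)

B does no work; ΔKE = |q|E d.
½mv_f² = ½mv₀² + |q|Ed = ½(5.98×10⁻²⁶)(1.44×10⁴)² + (1.602×10⁻¹⁹)(1750)(0.0148) ≈ 6.200×10⁻¹⁸ J + 4.149×10⁻¹⁸ J ≈ 1.035×10⁻¹⁷ J.
v_f = √(2·1.035×10⁻¹⁷/5.98×10⁻²⁶) ≈ 1.86×10⁴ m/s.

v_f ≈ 1.86×10⁴ m/s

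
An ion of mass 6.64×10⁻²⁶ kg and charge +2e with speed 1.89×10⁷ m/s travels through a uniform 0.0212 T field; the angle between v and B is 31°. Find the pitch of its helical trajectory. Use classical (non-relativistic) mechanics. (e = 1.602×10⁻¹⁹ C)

v∥ = v cosθ = 1.89×10⁷·cos31° ≈ 1.620×10⁷ m/s.
T = 2πm/(|q|B) = 2π(6.64×10⁻²⁶)/((3.204×10⁻¹⁹)(0.0212)) ≈ 6.142×10⁻⁵ s.
pitch = v∥ T = (1.620×10⁷)(6.142×10⁻⁵) ≈ 995 m.

p ≈ 995 m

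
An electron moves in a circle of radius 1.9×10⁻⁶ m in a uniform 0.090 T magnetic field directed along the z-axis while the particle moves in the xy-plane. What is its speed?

From |q|vB = mv²/r, v = |q|Br/m.
v = (1.602×10⁻¹⁹)(0.090)(1.9×10⁻⁶)/9.109×10⁻³¹ ≈ 3.0×10⁴ m/s.

v ≈ 3.0×10⁴ m/s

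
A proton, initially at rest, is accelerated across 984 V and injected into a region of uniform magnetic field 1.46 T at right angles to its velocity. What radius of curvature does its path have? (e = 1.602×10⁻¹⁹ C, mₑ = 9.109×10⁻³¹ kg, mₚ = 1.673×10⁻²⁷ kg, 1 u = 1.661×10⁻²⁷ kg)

Acceleration: |q|V = ½mv² ⇒ v = √(2|q|V/m) = √(2·1.602×10⁻¹⁹·984/1.673×10⁻²⁷) ≈ 4.341×10⁵ m/s.
In the field: r = mv/(|q|B) = (1.673×10⁻²⁷)(4.341×10⁵)/((1.602×10⁻¹⁹)(1.46)) ≈ 3.11×10⁻³ m.

r ≈ 3.11×10⁻³ m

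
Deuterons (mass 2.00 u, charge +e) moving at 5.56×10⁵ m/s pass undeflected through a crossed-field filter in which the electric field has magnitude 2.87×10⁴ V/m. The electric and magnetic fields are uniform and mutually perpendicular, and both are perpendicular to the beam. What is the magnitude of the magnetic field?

B = 0.0516 T

Balance of forces in the selector: qE = qvB ⇒ B = E/v.
B = 2.87×10⁴/5.56×10⁵ = 0.0516 T.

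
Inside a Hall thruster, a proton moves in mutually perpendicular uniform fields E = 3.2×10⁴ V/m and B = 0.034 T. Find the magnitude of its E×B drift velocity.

In crossed fields the guiding centre drifts at v_d = |E×B|/B² = E/B, independent of charge and mass.
v_d = 3.2×10⁴/0.034 = 9.4×10⁵ m/s.

v_d ≈ 9.4×10⁵ m/s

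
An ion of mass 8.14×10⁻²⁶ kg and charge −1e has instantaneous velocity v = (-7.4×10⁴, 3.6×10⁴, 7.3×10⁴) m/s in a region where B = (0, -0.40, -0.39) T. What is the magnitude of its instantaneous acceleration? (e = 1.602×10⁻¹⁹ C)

|a| ≈ 8.67×10¹⁰ m/s²

v×B = (1.52×10⁴, -2.89×10⁴, 2.96×10⁴) N/C.
F = q v×B = (−1.602×10⁻¹⁹ C)·(1.52×10⁴, -2.89×10⁴, 2.96×10⁴) = (-2.43×10⁻¹⁵, 4.62×10⁻¹⁵, -4.74×10⁻¹⁵) N.
|a| = |F|/m = 7.054×10⁻¹⁵/8.14×10⁻²⁶ ≈ 8.67×10¹⁰ m/s².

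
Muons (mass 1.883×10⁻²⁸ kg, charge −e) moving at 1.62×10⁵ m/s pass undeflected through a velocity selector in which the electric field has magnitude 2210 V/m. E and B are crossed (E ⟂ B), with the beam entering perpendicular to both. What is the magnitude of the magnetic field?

B = 0.0136 T

Balance of forces in the selector: qE = qvB ⇒ B = E/v.
B = 2210/1.62×10⁵ = 0.0136 T.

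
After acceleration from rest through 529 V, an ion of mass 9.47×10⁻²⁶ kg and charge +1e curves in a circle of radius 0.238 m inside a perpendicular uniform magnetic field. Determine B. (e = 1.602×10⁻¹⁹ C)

B ≈ 0.105 T

v = √(2|q|V/m) = √(2·1.602×10⁻¹⁹·529/9.47×10⁻²⁶) ≈ 4.231×10⁴ m/s.
B = mv/(|q|r) = (9.47×10⁻²⁶)(4.231×10⁴)/((1.602×10⁻¹⁹)(0.238)) ≈ 0.105 T.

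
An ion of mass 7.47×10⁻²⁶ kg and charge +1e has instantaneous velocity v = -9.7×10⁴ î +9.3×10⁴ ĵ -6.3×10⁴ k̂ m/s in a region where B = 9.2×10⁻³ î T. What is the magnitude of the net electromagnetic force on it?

v×B = (0, -580, -856) N/C.
F = q v×B = (1.602×10⁻¹⁹ C)·(0, -580, -856) = (0, -9.29×10⁻¹⁷, -1.37×10⁻¹⁶) N.
|F| = 1.66×10⁻¹⁶ N.

|F| ≈ 1.66×10⁻¹⁶ N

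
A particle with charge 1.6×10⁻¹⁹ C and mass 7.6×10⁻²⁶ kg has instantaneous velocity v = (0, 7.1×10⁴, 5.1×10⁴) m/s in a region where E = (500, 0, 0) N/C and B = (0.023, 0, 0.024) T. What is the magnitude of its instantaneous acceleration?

|a| ≈ 6.28×10⁹ m/s²

v×B = (1700, 1170, -1630) N/C.
E + v×B = (2200, 1170, -1630) N/C.
F = q(E + v×B) = (1.6×10⁻¹⁹ C)·(2200, 1170, -1630) = (3.53×10⁻¹⁶, 1.88×10⁻¹⁶, -2.61×10⁻¹⁶) N.
|a| = |F|/m = 4.773×10⁻¹⁶/7.6×10⁻²⁶ ≈ 6.28×10⁹ m/s².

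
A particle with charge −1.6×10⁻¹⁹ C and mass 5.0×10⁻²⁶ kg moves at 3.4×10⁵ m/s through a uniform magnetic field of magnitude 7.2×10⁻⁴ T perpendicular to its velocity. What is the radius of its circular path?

The magnetic force provides the centripetal force: |q|vB = mv²/r.
r = mv/(|q|B) = (5.0×10⁻²⁶)(3.4×10⁵)/((1.6×10⁻¹⁹)(7.2×10⁻⁴)) ≈ 150 m.

r ≈ 150 m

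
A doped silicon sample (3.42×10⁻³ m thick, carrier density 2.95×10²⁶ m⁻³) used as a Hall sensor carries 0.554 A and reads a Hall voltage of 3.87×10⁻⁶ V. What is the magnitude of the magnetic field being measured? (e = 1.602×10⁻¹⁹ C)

From V_H = IB/(n e t), B = V_H n e t / I.
B = (3.87×10⁻⁶)(2.95×10²⁶)(1.602×10⁻¹⁹)(3.42×10⁻³)/0.554 ≈ 1.13 T.

B ≈ 1.13 T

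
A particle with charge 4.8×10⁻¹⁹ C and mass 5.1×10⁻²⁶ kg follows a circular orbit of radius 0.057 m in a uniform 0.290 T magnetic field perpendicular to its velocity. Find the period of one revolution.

The cyclotron period depends only on m, q, B: T = 2πm/(|q|B).
T = 2π(5.1×10⁻²⁶)/((4.8×10⁻¹⁹)(0.290)) ≈ 2.30×10⁻⁶ s.

T ≈ 2.30×10⁻⁶ s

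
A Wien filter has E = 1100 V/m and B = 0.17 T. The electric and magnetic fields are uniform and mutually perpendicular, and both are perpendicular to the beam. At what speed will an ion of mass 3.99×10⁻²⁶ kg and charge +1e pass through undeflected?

v = 6500 m/s

For undeflected motion the electric and magnetic forces balance: qE = qvB.
v = E/B = 1100/0.17 = 6500 m/s.
The result is independent of the particle's charge and mass.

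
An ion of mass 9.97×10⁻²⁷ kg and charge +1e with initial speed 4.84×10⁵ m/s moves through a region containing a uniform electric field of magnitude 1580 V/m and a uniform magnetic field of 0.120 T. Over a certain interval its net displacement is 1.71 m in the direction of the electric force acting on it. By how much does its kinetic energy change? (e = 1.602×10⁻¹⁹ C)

The magnetic force is always ⟂ v and does no work; only the electric force changes KE.
ΔKE = F_E · d = |q|E d = (1.602×10⁻¹⁹)(1580)(1.71) ≈ 4.33×10⁻¹⁶ J.

ΔKE ≈ 4.33×10⁻¹⁶ J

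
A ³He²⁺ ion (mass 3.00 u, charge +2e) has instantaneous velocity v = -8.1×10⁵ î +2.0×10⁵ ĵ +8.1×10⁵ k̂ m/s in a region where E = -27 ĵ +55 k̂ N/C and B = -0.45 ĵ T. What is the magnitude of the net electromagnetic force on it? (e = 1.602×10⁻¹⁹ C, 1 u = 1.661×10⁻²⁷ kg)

v×B = (3.64×10⁵, 0, 3.64×10⁵) N/C.
E + v×B = (3.64×10⁵, -27.0, 3.65×10⁵) N/C.
F = q(E + v×B) = (3.204×10⁻¹⁹ C)·(3.64×10⁵, -27.0, 3.65×10⁵) = (1.17×10⁻¹³, -8.65×10⁻¹⁸, 1.17×10⁻¹³) N.
|F| = 1.65×10⁻¹³ N.

|F| ≈ 1.65×10⁻¹³ N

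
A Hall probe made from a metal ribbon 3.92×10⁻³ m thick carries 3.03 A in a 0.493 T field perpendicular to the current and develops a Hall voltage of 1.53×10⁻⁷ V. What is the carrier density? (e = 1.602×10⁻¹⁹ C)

From V_H = IB/(n e t), n = IB/(V_H e t).
n = (3.03)(0.493)/((1.53×10⁻⁷)(1.602×10⁻¹⁹)(3.92×10⁻³)) ≈ 1.55×10²⁸ m⁻³.

n ≈ 1.55×10²⁸ m⁻³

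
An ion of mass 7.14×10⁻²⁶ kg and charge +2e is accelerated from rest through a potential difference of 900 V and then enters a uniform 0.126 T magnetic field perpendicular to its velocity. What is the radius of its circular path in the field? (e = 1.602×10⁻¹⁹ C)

Acceleration: |q|V = ½mv² ⇒ v = √(2|q|V/m) = √(2·3.204×10⁻¹⁹·900/7.14×10⁻²⁶) ≈ 8.987×10⁴ m/s.
In the field: r = mv/(|q|B) = (7.14×10⁻²⁶)(8.987×10⁴)/((3.204×10⁻¹⁹)(0.126)) ≈ 0.159 m.

r ≈ 0.159 m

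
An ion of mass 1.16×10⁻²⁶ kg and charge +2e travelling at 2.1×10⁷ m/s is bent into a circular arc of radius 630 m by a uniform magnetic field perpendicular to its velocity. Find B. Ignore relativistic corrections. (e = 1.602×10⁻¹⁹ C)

From |q|vB = mv²/r, B = mv/(|q|r).
B = (1.16×10⁻²⁶)(2.1×10⁷)/((3.204×10⁻¹⁹)(630)) ≈ 1.2×10⁻³ T.

B ≈ 1.2×10⁻³ T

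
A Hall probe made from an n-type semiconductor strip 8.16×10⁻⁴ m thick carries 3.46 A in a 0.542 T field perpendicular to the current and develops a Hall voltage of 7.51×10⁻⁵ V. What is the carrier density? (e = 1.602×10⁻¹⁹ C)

n ≈ 1.91×10²⁶ m⁻³

From V_H = IB/(n e t), n = IB/(V_H e t).
n = (3.46)(0.542)/((7.51×10⁻⁵)(1.602×10⁻¹⁹)(8.16×10⁻⁴)) ≈ 1.91×10²⁶ m⁻³.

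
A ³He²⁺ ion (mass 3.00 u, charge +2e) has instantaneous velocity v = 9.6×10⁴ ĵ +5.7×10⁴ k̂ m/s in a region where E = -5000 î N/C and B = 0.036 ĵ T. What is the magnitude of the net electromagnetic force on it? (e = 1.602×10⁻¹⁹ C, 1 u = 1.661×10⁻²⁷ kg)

|F| ≈ 2.26×10⁻¹⁵ N

v×B = (-2050, 0, 0) N/C.
E + v×B = (-7050, 0, 0) N/C.
F = q(E + v×B) = (3.204×10⁻¹⁹ C)·(-7050, 0, 0) = (-2.26×10⁻¹⁵, 0, 0) N.
|F| = 2.26×10⁻¹⁵ N.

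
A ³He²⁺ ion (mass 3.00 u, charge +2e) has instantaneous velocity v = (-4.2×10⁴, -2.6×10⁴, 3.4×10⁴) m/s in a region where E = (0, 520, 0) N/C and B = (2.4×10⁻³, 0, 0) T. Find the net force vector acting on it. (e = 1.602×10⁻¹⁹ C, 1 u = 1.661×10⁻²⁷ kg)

F ≈ (0, 1.93×10⁻¹⁶, 2.00×10⁻¹⁷) N

v×B = (0, 81.6, 62.4) N/C.
E + v×B = (0, 602, 62.4) N/C.
F = q(E + v×B) = (3.204×10⁻¹⁹ C)·(0, 602, 62.4) = (0, 1.93×10⁻¹⁶, 2.00×10⁻¹⁷) N.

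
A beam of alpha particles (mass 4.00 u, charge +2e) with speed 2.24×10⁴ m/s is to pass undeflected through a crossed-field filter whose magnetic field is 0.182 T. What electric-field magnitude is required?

E = 4080 V/m

For straight-line motion qE = qvB, so E = vB.
E = 2.24×10⁴ × 0.182 = 4080 V/m.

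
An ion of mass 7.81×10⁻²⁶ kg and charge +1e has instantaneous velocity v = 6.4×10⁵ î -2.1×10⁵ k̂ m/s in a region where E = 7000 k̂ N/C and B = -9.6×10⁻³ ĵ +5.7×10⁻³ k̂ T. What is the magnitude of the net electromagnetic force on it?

|F| ≈ 6.82×10⁻¹⁶ N

v×B = (-2020, -3650, -6140) N/C.
E + v×B = (-2020, -3650, 856) N/C.
F = q(E + v×B) = (1.602×10⁻¹⁹ C)·(-2020, -3650, 856) = (-3.23×10⁻¹⁶, -5.84×10⁻¹⁶, 1.37×10⁻¹⁶) N.
|F| = 6.82×10⁻¹⁶ N.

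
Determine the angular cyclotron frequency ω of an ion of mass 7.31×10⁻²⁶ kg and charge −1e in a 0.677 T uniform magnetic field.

ω ≈ 1.48×10⁶ rad/s

ω = |q|B/m.
ω = (1.602×10⁻¹⁹)(0.677)/7.31×10⁻²⁶ ≈ 1.48×10⁶ rad/s.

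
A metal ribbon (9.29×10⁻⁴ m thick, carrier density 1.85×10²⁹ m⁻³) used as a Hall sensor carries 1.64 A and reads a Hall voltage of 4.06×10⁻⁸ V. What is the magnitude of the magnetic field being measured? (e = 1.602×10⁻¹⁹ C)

From V_H = IB/(n e t), B = V_H n e t / I.
B = (4.06×10⁻⁸)(1.85×10²⁹)(1.602×10⁻¹⁹)(9.29×10⁻⁴)/1.64 ≈ 0.682 T.

B ≈ 0.682 T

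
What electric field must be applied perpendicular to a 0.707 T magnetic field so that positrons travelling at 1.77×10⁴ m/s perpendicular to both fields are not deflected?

For straight-line motion qE = qvB, so E = vB.
E = 1.77×10⁴ × 0.707 = 1.25×10⁴ V/m.

E = 1.25×10⁴ V/m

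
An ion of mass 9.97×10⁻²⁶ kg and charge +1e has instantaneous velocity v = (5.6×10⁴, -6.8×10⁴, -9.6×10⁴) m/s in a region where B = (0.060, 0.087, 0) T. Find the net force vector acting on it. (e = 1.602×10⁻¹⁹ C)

v×B = (8350, -5760, 8950) N/C.
F = q v×B = (1.602×10⁻¹⁹ C)·(8350, -5760, 8950) = (1.34×10⁻¹⁵, -9.23×10⁻¹⁶, 1.43×10⁻¹⁵) N.

F ≈ (1.34×10⁻¹⁵, -9.23×10⁻¹⁶, 1.43×10⁻¹⁵) N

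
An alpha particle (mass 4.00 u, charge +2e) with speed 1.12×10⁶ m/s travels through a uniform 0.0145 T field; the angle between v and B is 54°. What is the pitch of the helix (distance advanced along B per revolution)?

p ≈ 5.92 m

v∥ = v cosθ = 1.12×10⁶·cos54° ≈ 6.583×10⁵ m/s.
T = 2πm/(|q|B) = 2π(6.644×10⁻²⁷)/((3.204×10⁻¹⁹)(0.0145)) ≈ 8.986×10⁻⁶ s.
pitch = v∥ T = (6.583×10⁵)(8.986×10⁻⁶) ≈ 5.92 m.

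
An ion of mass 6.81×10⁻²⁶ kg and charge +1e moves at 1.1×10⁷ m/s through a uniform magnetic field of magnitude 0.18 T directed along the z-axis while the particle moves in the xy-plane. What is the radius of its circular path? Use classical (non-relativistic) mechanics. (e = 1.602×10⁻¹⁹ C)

The magnetic force provides the centripetal force: |q|vB = mv²/r.
r = mv/(|q|B) = (6.81×10⁻²⁶)(1.1×10⁷)/((1.602×10⁻¹⁹)(0.18)) ≈ 26 m.

r ≈ 26 m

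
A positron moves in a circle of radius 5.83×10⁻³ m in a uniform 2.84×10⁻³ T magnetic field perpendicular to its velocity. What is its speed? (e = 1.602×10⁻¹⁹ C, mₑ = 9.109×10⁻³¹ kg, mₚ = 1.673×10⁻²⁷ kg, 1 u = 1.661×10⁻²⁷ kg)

v ≈ 2.91×10⁶ m/s

From |q|vB = mv²/r, v = |q|Br/m.
v = (1.602×10⁻¹⁹)(2.84×10⁻³)(5.83×10⁻³)/9.109×10⁻³¹ ≈ 2.91×10⁶ m/s.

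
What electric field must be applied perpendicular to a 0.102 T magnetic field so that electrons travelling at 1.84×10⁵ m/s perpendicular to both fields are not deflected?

For straight-line motion qE = qvB, so E = vB.
E = 1.84×10⁵ × 0.102 = 1.88×10⁴ V/m.

E = 1.88×10⁴ V/m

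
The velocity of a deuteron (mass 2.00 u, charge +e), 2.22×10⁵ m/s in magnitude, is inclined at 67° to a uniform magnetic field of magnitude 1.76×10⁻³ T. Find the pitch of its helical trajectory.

p ≈ 6.42 m

v∥ = v cosθ = 2.22×10⁵·cos67° ≈ 8.674×10⁴ m/s.
T = 2πm/(|q|B) = 2π(3.322×10⁻²⁷)/((1.602×10⁻¹⁹)(1.76×10⁻³)) ≈ 7.403×10⁻⁵ s.
pitch = v∥ T = (8.674×10⁴)(7.403×10⁻⁵) ≈ 6.42 m.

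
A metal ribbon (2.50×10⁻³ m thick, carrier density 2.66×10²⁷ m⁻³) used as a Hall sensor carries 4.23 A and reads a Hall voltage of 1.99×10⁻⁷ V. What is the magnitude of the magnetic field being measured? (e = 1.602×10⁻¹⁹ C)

B ≈ 0.0501 T

From V_H = IB/(n e t), B = V_H n e t / I.
B = (1.99×10⁻⁷)(2.66×10²⁷)(1.602×10⁻¹⁹)(2.50×10⁻³)/4.23 ≈ 0.0501 T.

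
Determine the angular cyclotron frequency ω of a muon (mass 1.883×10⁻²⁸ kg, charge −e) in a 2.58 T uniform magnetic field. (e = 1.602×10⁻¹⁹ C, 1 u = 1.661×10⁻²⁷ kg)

ω ≈ 2.19×10⁹ rad/s

ω = |q|B/m.
ω = (1.602×10⁻¹⁹)(2.58)/1.883×10⁻²⁸ ≈ 2.19×10⁹ rad/s.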